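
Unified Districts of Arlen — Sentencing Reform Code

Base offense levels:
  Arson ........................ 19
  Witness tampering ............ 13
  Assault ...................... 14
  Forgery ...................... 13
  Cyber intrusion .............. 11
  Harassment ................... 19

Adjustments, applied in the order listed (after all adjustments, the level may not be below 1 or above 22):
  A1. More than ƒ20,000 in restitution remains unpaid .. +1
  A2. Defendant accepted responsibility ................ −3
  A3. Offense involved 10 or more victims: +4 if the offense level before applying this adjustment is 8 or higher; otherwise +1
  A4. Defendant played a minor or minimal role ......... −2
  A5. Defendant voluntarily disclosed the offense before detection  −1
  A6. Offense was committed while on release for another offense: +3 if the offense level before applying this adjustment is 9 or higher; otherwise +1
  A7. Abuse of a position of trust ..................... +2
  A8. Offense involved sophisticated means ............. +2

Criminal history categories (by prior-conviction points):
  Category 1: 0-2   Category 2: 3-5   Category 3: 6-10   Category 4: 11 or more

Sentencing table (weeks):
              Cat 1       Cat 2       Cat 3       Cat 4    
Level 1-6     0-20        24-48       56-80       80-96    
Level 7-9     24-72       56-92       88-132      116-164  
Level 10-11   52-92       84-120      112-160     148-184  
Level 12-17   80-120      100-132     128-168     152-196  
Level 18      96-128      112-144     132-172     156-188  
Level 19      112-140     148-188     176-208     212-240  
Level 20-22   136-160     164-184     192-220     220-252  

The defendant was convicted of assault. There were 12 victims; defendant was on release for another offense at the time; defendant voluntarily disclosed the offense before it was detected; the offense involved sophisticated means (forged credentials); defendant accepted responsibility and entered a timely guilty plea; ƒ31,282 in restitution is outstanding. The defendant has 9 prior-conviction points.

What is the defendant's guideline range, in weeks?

Base offense level for assault: 14.
A1 applies: 14 + 1 = 15.
A2 applies: 15 − 3 = 12.
A3 applies (level before this adjustment is 12 ≥ 8, so +4): 12 + 4 = 16.
A5 applies: 16 − 1 = 15.
A6 applies (level before this adjustment is 15 ≥ 9, so +3): 15 + 3 = 18.
A7 does not apply.
A8 applies: 18 + 2 = 20.
Final offense level: 20.
Criminal history: 9 prior points → Category 3 (6-10).
Level 20 falls in the 20-22 band.
Grid: Level 20-22 × Category 3 = 192-220 weeks.

192-220 weeks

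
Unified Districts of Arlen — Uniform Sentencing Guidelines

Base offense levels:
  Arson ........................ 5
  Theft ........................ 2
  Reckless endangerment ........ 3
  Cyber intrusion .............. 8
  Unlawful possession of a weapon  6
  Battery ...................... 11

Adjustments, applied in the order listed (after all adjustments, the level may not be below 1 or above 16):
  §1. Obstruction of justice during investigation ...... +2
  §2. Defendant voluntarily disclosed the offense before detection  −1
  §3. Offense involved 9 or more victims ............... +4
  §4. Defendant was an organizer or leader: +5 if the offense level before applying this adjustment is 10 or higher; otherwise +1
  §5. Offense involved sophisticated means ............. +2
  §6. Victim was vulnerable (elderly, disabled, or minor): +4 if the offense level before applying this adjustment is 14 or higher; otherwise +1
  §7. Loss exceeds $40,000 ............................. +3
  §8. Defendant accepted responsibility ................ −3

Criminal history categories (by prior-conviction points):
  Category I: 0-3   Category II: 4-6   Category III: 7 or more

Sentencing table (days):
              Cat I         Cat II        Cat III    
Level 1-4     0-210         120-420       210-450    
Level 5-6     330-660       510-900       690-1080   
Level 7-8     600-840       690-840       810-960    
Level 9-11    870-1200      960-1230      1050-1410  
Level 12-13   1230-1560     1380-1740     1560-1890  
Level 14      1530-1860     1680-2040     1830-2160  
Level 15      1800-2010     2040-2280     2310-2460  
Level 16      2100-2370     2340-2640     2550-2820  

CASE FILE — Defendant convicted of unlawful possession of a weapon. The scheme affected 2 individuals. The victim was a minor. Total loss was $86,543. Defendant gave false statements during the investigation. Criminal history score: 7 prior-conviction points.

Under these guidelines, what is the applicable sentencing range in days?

1560-1890 days

Base offense level for unlawful possession of a weapon: 6.
§1 applies: 6 + 2 = 8.
§4 does not apply.
§5 does not apply.
§6 applies (level before this adjustment is 8 < 14, so +1): 8 + 1 = 9.
§7 applies: 9 + 3 = 12.
§8 does not apply.
Final offense level: 12.
Criminal history: 7 prior points → Category III (7+).
Level 12 falls in the 12-13 band.
Grid: Level 12-13 × Category III = 1560-1890 days.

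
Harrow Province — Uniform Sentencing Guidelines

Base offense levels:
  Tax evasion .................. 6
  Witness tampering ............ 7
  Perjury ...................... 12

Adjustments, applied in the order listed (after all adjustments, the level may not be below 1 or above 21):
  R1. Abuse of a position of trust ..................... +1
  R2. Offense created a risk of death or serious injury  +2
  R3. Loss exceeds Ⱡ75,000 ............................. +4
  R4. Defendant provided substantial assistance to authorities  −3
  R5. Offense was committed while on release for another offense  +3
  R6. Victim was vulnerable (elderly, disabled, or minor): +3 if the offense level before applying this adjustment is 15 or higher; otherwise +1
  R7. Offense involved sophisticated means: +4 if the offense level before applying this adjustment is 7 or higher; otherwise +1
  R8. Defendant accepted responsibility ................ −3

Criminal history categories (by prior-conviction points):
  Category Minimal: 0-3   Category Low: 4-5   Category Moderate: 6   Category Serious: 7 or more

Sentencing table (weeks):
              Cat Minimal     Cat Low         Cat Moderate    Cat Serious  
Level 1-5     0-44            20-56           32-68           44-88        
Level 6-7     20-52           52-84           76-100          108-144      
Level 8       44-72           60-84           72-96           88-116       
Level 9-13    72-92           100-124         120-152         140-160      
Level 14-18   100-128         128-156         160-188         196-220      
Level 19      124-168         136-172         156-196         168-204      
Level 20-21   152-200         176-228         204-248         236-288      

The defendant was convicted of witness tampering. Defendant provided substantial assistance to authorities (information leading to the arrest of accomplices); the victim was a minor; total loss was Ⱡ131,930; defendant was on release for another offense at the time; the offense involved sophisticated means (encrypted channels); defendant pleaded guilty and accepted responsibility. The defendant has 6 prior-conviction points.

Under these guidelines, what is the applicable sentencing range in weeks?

120-152 weeks

Base offense level for witness tampering: 7.
R1 does not apply.
R2 does not apply.
R3 applies: 7 + 4 = 11.
R4 applies: 11 − 3 = 8.
R5 applies: 8 + 3 = 11.
R6 applies (level before this adjustment is 11 < 15, so +1): 11 + 1 = 12.
R7 applies (level before this adjustment is 12 ≥ 7, so +4): 12 + 4 = 16.
R8 applies: 16 − 3 = 13.
Final offense level: 13.
Criminal history: 6 prior points → Category Moderate (6).
Level 13 falls in the 9-13 band.
Grid: Level 9-13 × Category Moderate = 120-152 weeks.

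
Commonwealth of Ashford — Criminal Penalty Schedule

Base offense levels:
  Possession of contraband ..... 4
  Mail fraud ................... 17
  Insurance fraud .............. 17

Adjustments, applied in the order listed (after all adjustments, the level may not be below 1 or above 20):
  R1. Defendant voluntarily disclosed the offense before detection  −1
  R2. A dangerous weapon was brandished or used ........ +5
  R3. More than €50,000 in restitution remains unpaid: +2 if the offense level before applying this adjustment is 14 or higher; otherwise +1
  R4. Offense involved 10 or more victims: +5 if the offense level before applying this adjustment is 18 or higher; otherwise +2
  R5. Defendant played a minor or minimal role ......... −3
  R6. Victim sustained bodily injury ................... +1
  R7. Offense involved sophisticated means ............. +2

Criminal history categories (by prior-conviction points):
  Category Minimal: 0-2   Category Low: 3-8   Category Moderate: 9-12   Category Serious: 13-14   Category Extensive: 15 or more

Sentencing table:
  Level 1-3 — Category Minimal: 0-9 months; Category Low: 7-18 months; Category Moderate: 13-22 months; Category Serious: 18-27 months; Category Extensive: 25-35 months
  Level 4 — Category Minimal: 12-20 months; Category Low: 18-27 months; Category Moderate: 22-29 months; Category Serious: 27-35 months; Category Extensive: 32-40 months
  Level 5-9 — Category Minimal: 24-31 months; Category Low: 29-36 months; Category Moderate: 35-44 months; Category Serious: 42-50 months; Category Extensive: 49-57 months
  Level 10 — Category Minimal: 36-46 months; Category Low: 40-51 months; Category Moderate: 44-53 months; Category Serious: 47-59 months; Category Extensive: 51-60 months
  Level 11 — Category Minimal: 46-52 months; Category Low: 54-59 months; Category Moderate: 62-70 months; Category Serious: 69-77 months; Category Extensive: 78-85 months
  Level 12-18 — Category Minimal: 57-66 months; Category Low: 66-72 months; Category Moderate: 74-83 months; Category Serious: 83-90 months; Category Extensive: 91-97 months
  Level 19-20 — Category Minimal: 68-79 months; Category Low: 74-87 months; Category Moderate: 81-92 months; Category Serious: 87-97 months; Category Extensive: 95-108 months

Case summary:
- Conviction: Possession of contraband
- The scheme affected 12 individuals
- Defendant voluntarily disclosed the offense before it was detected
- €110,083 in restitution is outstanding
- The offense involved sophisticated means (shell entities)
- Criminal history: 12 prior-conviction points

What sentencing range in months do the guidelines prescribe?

Base offense level for possession of contraband: 4.
R1 applies: 4 − 1 = 3.
R2 does not apply.
R3 applies (level before this adjustment is 3 < 14, so +1): 3 + 1 = 4.
R4 applies (level before this adjustment is 4 < 18, so +2): 4 + 2 = 6.
R6 does not apply.
R7 applies: 6 + 2 = 8.
Final offense level: 8.
Criminal history: 12 prior points → Category Moderate (9-12).
Level 8 falls in the 5-9 band.
Grid: Level 5-9 × Category Moderate = 35-44 months.

35-44 months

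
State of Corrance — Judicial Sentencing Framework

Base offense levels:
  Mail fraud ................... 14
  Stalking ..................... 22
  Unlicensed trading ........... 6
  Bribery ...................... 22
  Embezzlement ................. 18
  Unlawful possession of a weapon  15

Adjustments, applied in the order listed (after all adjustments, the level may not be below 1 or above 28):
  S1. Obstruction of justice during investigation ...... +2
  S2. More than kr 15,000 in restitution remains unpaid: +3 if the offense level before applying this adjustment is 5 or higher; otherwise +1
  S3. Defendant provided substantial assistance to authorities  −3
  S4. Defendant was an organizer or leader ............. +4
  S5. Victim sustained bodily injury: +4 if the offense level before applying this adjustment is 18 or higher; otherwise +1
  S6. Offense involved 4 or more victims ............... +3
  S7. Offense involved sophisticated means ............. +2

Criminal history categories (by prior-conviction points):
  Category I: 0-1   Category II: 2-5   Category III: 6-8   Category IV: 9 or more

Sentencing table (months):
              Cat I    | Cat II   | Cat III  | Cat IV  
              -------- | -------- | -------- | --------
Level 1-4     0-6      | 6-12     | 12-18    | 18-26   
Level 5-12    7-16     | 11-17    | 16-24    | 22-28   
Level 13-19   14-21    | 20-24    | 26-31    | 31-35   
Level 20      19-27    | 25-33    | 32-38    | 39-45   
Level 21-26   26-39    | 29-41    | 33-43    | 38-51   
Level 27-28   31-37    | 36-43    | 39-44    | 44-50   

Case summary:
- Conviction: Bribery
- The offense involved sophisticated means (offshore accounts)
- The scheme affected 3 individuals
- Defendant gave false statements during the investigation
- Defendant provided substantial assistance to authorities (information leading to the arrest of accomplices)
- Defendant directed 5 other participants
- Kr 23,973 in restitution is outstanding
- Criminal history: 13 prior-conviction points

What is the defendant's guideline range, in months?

Base offense level for bribery: 22.
S1 applies: 22 + 2 = 24.
S2 applies (level before this adjustment is 24 ≥ 5, so +3): 24 + 3 = 27.
S3 applies: 27 − 3 = 24.
S4 applies: 24 + 4 = 28.
S6 does not apply.
S7 applies: 28 + 2 = 30.
Level 30 exceeds the maximum of 28; capped at 28.
Final offense level: 28.
Criminal history: 13 prior points → Category IV (9+).
Level 28 falls in the 27-28 band.
Grid: Level 27-28 × Category IV = 44-50 months.

44-50 months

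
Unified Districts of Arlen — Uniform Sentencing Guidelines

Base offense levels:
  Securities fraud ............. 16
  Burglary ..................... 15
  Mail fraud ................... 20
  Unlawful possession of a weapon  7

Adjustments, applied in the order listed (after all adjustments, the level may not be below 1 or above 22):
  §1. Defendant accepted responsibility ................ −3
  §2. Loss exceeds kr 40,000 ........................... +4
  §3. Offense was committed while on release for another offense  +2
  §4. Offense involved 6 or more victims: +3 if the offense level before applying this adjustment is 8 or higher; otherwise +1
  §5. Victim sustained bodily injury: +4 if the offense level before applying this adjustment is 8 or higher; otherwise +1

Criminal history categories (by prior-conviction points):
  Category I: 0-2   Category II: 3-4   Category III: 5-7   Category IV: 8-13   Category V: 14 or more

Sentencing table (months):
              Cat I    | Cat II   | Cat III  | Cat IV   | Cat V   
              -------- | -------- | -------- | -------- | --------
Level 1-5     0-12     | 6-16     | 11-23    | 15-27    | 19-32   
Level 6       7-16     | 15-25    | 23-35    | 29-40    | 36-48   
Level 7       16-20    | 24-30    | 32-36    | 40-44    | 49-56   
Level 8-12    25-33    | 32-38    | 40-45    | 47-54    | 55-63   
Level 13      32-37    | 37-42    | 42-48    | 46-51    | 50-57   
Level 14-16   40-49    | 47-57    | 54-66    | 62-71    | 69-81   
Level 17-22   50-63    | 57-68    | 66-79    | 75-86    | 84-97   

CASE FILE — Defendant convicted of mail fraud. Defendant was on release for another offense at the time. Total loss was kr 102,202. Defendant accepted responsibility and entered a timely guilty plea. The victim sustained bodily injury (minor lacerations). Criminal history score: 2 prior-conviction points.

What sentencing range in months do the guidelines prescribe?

Base offense level for mail fraud: 20.
§1 applies: 20 − 3 = 17.
§2 applies: 17 + 4 = 21.
§3 applies: 21 + 2 = 23.
§4 does not apply.
§5 applies (level before this adjustment is 23 ≥ 8, so +4): 23 + 4 = 27.
Level 27 exceeds the maximum of 22; capped at 22.
Final offense level: 22.
Criminal history: 2 prior points → Category I (0-2).
Level 22 falls in the 17-22 band.
Grid: Level 17-22 × Category I = 50-63 months.

50-63 months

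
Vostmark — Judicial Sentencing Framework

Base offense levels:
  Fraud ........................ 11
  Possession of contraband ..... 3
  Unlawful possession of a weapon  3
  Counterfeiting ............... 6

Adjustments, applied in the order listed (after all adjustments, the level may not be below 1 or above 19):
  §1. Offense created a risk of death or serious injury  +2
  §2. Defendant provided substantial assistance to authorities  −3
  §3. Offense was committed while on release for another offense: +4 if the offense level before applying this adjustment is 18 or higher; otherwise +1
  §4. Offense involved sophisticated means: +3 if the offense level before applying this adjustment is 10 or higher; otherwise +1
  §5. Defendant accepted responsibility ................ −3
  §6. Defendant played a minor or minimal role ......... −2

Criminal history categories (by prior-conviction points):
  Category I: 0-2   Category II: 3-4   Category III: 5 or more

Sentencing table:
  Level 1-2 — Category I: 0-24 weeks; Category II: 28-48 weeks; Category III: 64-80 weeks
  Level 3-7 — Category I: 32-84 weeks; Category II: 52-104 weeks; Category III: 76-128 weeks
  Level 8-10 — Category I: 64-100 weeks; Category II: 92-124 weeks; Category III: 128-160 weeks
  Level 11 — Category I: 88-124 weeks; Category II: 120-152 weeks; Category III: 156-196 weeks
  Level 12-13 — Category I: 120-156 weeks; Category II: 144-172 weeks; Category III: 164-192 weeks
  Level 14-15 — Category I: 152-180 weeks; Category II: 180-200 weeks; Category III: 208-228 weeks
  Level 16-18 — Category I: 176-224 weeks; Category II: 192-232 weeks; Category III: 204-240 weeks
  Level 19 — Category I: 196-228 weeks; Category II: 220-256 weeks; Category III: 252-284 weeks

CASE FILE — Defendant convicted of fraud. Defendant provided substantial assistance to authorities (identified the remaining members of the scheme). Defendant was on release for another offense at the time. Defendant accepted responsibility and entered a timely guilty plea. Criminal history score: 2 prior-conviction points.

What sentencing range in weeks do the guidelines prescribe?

Base offense level for fraud: 11.
§2 applies: 11 − 3 = 8.
§3 applies (level before this adjustment is 8 < 18, so +1): 8 + 1 = 9.
§4 does not apply.
§5 applies: 9 − 3 = 6.
§6 does not apply.
Final offense level: 6.
Criminal history: 2 prior points → Category I (0-2).
Level 6 falls in the 3-7 band.
Grid: Level 3-7 × Category I = 32-84 weeks.

32-84 weeks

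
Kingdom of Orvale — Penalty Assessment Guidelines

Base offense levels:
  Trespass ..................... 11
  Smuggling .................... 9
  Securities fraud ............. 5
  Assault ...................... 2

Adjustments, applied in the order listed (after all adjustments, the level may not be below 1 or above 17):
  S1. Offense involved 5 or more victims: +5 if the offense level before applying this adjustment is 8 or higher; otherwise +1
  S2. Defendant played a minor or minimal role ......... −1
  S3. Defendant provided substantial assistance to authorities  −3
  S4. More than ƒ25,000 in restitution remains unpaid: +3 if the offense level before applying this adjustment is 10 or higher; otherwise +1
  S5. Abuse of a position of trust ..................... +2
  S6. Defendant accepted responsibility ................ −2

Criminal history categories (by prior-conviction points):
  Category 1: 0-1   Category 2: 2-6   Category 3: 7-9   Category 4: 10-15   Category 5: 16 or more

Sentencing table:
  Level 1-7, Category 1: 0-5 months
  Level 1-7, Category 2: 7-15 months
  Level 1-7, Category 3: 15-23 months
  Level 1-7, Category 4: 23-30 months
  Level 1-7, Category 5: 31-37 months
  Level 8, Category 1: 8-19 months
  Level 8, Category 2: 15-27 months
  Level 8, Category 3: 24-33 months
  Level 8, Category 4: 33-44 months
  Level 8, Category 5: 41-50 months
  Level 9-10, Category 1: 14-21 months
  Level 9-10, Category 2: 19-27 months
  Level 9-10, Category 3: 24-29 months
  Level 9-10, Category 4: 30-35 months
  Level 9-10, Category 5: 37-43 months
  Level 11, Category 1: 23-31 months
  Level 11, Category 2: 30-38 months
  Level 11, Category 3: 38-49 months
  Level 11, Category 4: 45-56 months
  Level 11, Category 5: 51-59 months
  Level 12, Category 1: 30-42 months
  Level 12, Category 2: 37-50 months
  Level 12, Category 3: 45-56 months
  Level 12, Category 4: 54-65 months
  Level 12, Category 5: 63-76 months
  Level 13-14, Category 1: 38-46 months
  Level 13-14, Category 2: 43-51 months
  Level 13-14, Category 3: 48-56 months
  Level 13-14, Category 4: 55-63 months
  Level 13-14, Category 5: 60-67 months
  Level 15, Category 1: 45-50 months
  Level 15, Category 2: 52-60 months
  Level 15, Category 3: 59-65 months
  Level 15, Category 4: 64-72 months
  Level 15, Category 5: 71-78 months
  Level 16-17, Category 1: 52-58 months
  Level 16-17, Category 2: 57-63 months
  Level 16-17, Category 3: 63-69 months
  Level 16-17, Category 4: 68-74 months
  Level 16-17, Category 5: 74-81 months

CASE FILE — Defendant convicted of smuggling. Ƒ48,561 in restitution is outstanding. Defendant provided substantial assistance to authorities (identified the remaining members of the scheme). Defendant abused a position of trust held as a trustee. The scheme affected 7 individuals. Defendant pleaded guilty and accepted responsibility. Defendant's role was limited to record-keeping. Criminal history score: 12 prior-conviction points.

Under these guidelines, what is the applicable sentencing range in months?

Base offense level for smuggling: 9.
S1 applies (level before this adjustment is 9 ≥ 8, so +5): 9 + 5 = 14.
S2 applies: 14 − 1 = 13.
S3 applies: 13 − 3 = 10.
S4 applies (level before this adjustment is 10 ≥ 10, so +3): 10 + 3 = 13.
S5 applies: 13 + 2 = 15.
S6 applies: 15 − 2 = 13.
Final offense level: 13.
Criminal history: 12 prior points → Category 4 (10-15).
Level 13 falls in the 13-14 band.
Grid: Level 13-14 × Category 4 = 55-63 months.

55-63 months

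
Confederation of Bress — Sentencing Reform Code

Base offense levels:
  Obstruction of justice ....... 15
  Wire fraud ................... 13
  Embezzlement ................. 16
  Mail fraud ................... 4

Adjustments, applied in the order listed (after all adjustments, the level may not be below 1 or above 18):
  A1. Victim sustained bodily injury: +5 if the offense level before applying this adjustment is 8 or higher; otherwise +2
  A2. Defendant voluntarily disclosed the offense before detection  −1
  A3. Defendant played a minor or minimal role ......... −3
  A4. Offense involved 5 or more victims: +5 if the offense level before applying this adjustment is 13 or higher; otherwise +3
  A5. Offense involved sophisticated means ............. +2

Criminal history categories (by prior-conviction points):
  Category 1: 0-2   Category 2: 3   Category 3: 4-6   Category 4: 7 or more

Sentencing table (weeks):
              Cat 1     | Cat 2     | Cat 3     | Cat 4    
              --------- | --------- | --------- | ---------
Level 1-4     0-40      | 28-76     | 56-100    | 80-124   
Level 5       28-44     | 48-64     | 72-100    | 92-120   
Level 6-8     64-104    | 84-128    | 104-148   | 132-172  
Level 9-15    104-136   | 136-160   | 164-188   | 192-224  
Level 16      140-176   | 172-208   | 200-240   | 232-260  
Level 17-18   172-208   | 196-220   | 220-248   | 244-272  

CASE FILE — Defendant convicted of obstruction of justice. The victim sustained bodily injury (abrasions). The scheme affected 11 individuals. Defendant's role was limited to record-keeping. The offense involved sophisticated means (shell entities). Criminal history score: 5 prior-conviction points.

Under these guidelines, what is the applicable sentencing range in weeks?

220-248 weeks

Base offense level for obstruction of justice: 15.
A1 applies (level before this adjustment is 15 ≥ 8, so +5): 15 + 5 = 20.
A3 applies: 20 − 3 = 17.
A4 applies (level before this adjustment is 17 ≥ 13, so +5): 17 + 5 = 22.
A5 applies: 22 + 2 = 24.
Level 24 exceeds the maximum of 18; capped at 18.
Final offense level: 18.
Criminal history: 5 prior points → Category 3 (4-6).
Level 18 falls in the 17-18 band.
Grid: Level 17-18 × Category 3 = 220-248 weeks.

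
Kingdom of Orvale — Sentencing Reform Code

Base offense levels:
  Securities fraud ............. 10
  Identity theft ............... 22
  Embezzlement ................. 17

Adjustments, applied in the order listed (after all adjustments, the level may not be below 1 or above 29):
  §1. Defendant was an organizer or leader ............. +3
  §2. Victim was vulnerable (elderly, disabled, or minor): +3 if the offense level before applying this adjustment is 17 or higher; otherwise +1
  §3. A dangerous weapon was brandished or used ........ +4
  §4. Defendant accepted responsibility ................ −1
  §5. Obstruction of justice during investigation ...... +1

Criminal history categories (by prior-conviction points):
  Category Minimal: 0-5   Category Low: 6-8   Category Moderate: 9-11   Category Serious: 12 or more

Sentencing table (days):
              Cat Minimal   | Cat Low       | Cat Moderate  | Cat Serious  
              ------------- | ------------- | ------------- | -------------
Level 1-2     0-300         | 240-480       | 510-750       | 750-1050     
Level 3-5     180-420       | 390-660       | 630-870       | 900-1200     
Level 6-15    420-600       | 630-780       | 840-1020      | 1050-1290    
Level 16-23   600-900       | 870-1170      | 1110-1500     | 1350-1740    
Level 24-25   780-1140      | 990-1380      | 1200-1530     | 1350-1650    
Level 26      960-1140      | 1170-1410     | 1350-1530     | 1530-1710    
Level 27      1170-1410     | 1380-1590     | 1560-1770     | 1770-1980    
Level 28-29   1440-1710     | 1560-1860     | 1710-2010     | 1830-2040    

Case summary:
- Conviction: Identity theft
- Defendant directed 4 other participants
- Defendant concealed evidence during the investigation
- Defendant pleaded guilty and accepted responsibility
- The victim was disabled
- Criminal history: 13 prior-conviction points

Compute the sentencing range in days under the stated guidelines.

1830-2040 days

Base offense level for identity theft: 22.
§1 applies: 22 + 3 = 25.
§2 applies (level before this adjustment is 25 ≥ 17, so +3): 25 + 3 = 28.
§3 does not apply.
§4 applies: 28 − 1 = 27.
§5 applies: 27 + 1 = 28.
Final offense level: 28.
Criminal history: 13 prior points → Category Serious (12+).
Level 28 falls in the 28-29 band.
Grid: Level 28-29 × Category Serious = 1830-2040 days.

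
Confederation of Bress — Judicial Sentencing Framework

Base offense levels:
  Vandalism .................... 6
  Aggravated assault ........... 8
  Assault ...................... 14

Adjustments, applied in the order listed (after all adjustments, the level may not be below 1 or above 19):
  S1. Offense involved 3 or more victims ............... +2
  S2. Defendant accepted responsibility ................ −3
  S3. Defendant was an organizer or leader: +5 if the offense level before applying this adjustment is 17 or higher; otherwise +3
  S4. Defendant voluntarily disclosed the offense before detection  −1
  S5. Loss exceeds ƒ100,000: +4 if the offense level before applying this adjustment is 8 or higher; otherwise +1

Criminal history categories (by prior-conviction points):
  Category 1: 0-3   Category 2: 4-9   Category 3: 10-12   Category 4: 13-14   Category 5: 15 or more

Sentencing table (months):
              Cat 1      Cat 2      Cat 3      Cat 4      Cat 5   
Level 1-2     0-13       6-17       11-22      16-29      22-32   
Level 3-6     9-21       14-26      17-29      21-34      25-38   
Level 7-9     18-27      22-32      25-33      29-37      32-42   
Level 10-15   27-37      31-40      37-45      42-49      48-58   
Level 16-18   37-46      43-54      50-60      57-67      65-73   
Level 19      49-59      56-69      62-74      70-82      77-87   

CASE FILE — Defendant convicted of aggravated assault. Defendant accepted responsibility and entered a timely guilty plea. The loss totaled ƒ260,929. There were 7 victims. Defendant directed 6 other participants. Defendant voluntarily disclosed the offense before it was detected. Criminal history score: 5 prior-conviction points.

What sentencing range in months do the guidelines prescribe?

Base offense level for aggravated assault: 8.
S1 applies: 8 + 2 = 10.
S2 applies: 10 − 3 = 7.
S3 applies (level before this adjustment is 7 < 17, so +3): 7 + 3 = 10.
S4 applies: 10 − 1 = 9.
S5 applies (level before this adjustment is 9 ≥ 8, so +4): 9 + 4 = 13.
Final offense level: 13.
Criminal history: 5 prior points → Category 2 (4-9).
Level 13 falls in the 10-15 band.
Grid: Level 10-15 × Category 2 = 31-40 months.

31-40 months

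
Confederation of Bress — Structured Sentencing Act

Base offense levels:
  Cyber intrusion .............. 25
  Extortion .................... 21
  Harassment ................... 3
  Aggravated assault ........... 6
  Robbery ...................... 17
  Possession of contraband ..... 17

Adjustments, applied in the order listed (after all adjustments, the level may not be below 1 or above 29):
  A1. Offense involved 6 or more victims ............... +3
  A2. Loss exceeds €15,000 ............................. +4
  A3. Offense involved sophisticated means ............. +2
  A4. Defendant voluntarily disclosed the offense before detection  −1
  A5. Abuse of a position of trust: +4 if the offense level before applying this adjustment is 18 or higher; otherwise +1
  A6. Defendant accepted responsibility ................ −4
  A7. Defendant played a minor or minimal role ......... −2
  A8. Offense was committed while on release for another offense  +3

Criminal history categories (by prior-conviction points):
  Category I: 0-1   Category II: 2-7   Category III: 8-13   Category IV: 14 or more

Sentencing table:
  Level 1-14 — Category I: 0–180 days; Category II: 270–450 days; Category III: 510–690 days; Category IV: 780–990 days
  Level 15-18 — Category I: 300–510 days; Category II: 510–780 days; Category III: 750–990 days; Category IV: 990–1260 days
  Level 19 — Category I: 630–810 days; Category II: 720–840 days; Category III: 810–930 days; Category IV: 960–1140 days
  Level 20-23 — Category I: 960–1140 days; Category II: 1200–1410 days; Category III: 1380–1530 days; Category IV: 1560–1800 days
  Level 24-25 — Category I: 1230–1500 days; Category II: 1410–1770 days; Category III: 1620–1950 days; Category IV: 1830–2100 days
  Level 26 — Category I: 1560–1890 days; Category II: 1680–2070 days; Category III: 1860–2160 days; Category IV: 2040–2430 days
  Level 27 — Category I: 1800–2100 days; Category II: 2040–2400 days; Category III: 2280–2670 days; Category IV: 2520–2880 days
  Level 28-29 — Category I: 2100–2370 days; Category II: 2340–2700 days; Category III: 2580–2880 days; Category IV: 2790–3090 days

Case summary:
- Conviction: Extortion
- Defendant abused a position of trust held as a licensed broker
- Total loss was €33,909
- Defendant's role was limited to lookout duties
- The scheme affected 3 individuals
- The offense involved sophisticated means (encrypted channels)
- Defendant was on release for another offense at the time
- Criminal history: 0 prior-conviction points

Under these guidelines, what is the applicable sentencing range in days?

2100-2370 days

Base offense level for extortion: 21.
A2 applies: 21 + 4 = 25.
A3 applies: 25 + 2 = 27.
A5 applies (level before this adjustment is 27 ≥ 18, so +4): 27 + 4 = 31.
A6 does not apply.
A7 applies: 31 − 2 = 29.
A8 applies: 29 + 3 = 32.
Level 32 exceeds the maximum of 29; capped at 29.
Final offense level: 29.
Criminal history: 0 prior points → Category I (0-1).
Level 29 falls in the 28-29 band.
Grid: Level 28-29 × Category I = 2100-2370 days.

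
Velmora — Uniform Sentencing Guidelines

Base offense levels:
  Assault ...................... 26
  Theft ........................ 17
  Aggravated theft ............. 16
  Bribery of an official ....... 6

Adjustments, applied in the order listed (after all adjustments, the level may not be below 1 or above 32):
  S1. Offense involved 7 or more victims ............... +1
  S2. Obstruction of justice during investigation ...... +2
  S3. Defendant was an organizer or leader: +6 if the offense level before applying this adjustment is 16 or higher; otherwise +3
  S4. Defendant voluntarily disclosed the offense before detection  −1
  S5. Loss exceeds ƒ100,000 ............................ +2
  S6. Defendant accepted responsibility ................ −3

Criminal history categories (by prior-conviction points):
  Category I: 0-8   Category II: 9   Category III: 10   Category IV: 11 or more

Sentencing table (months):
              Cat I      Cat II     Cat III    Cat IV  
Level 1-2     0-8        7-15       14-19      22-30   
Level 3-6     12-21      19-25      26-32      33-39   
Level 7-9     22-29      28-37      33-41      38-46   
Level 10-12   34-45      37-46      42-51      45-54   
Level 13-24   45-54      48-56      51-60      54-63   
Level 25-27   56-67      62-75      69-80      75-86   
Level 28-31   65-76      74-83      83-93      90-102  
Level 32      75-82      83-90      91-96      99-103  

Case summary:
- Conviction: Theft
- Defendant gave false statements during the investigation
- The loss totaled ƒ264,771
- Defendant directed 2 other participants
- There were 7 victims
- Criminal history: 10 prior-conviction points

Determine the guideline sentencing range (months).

83-93 months

Base offense level for theft: 17.
S1 applies: 17 + 1 = 18.
S2 applies: 18 + 2 = 20.
S3 applies (level before this adjustment is 20 ≥ 16, so +6): 20 + 6 = 26.
S5 applies: 26 + 2 = 28.
S6 does not apply.
Final offense level: 28.
Criminal history: 10 prior points → Category III (10).
Level 28 falls in the 28-31 band.
Grid: Level 28-31 × Category III = 83-93 months.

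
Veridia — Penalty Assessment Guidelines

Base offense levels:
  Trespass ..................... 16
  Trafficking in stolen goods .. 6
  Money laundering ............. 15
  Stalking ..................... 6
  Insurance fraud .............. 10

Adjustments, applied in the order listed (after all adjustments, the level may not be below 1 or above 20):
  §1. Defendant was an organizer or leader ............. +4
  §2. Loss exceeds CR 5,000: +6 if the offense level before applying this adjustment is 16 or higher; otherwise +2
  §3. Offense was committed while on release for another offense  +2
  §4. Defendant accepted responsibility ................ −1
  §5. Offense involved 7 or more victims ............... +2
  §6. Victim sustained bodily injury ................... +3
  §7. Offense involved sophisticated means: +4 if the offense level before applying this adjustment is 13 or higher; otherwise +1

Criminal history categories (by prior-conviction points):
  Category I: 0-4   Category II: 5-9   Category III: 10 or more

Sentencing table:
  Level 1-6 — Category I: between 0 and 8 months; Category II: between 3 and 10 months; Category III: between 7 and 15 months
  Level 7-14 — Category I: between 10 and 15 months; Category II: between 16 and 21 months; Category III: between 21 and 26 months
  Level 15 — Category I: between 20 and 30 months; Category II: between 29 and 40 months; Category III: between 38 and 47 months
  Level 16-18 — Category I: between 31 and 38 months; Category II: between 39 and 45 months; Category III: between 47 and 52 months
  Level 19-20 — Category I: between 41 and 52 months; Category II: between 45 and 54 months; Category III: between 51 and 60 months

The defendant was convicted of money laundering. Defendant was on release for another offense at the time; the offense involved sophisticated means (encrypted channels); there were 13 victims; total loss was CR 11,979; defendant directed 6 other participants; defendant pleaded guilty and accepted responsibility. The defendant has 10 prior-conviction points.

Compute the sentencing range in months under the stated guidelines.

Base offense level for money laundering: 15.
§1 applies: 15 + 4 = 19.
§2 applies (level before this adjustment is 19 ≥ 16, so +6): 19 + 6 = 25.
§3 applies: 25 + 2 = 27.
§4 applies: 27 − 1 = 26.
§5 applies: 26 + 2 = 28.
§7 applies (level before this adjustment is 28 ≥ 13, so +4): 28 + 4 = 32.
Level 32 exceeds the maximum of 20; capped at 20.
Final offense level: 20.
Criminal history: 10 prior points → Category III (10+).
Level 20 falls in the 19-20 band.
Grid: Level 19-20 × Category III = 51-60 months.

51-60 months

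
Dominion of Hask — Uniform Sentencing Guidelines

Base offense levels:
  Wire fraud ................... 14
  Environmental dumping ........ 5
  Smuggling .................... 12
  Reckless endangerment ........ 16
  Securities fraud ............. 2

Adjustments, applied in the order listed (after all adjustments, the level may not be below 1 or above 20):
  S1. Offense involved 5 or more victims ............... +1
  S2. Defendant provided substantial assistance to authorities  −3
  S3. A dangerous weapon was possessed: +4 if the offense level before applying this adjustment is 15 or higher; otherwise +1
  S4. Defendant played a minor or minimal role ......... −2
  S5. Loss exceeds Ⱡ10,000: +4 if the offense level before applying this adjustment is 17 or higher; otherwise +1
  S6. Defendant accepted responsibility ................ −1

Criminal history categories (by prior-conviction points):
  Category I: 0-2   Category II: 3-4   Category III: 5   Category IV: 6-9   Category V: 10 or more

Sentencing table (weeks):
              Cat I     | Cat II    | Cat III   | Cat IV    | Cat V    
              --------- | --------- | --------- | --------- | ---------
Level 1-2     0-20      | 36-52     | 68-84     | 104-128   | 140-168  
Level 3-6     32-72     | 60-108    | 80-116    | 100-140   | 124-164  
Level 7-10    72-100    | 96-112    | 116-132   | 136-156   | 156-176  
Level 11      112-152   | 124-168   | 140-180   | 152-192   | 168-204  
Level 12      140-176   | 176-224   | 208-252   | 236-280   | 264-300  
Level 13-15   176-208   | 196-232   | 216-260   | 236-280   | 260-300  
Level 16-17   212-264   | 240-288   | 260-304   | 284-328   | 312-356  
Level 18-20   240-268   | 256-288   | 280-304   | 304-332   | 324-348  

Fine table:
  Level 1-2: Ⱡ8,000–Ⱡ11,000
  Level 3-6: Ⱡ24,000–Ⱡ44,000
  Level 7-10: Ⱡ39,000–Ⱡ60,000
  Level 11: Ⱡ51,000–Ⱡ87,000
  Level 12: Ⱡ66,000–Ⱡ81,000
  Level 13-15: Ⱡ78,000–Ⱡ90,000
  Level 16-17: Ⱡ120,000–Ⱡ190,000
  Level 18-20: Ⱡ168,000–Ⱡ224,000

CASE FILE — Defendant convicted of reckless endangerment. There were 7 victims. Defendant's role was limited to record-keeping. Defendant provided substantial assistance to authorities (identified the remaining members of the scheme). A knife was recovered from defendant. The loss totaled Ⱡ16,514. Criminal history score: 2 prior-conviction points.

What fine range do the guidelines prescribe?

Ⱡ78,000–Ⱡ90,000

Base offense level for reckless endangerment: 16.
S1 applies: 16 + 1 = 17.
S2 applies: 17 − 3 = 14.
S3 applies (level before this adjustment is 14 < 15, so +1): 14 + 1 = 15.
S4 applies: 15 − 2 = 13.
S5 applies (level before this adjustment is 13 < 17, so +1): 13 + 1 = 14.
S6 does not apply.
Final offense level: 14.
Level 14 falls in the 13-15 band.
Fine table: Level 13-15 → Ⱡ78,000–Ⱡ90,000.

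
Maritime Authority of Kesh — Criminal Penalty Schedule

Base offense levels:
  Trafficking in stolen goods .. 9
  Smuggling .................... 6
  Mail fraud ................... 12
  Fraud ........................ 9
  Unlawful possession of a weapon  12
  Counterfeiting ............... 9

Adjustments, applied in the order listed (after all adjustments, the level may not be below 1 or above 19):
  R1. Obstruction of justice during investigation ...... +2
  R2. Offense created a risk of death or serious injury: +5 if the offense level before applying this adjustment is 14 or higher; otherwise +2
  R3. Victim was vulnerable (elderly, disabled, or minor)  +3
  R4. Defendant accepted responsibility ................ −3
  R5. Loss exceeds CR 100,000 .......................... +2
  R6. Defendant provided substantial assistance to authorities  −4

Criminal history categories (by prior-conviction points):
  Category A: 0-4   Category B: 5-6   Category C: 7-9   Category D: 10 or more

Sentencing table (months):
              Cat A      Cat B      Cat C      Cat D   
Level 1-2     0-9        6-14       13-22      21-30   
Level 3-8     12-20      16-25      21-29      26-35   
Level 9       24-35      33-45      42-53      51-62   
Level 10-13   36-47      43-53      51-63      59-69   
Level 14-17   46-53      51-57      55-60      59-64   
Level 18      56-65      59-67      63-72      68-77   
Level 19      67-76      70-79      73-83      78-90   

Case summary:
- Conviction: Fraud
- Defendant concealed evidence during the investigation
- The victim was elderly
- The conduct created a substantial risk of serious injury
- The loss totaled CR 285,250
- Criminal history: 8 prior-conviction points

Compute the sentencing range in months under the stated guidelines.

Base offense level for fraud: 9.
R1 applies: 9 + 2 = 11.
R2 applies (level before this adjustment is 11 < 14, so +2): 11 + 2 = 13.
R3 applies: 13 + 3 = 16.
R5 applies: 16 + 2 = 18.
R6 does not apply.
Final offense level: 18.
Criminal history: 8 prior points → Category C (7-9).
Level 18 falls in the 18 band.
Grid: Level 18 × Category C = 63-72 months.

63-72 months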